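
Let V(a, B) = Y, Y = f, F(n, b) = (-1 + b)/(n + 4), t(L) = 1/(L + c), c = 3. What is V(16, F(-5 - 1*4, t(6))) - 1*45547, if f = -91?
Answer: -45638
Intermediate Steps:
t(L) = 1/(3 + L) (t(L) = 1/(L + 3) = 1/(3 + L))
F(n, b) = (-1 + b)/(4 + n)
Y = -91
V(a, B) = -91
V(16, F(-5 - 1*4, t(6))) - 1*45547 = -91 - 1*45547 = -91 - 45547 = -45638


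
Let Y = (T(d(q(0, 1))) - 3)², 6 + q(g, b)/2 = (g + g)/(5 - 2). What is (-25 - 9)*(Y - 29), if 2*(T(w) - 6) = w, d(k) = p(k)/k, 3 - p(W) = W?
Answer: 25415/32 ≈ 794.22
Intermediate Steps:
p(W) = 3 - W
q(g, b) = -12 + 4*g/3 (q(g, b) = -12 + 2*((g + g)/(5 - 2)) = -12 + 2*((2*g)/3) = -12 + 2*((2*g)*(⅓)) = -12 + 2*(2*g/3) = -12 + 4*g/3)
d(k) = (3 - k)/k
T(w) = 6 + w/2
Y = 361/64 (Y = ((6 + ((3 - (-12 + (4/3)*0))/(-12 + (4/3)*0))/2) - 3)² = ((6 + ((3 - (-12 + 0))/(-12 + 0))/2) - 3)² = ((6 + ((3 - 1*(-12))/(-12))/2) - 3)² = ((6 + (-(3 + 12)/12)/2) - 3)² = ((6 + (-1/12*15)/2) - 3)² = ((6 + (½)*(-5/4)) - 3)² = ((6 - 5/8) - 3)² = (43/8 - 3)² = (19/8)² = 361/64 ≈ 5.6406)
(-25 - 9)*(Y - 29) = (-25 - 9)*(361/64 - 29) = -34*(-1495/64) = 25415/32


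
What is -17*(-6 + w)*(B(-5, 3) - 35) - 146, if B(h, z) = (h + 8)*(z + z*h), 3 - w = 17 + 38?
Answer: -70152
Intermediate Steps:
w = -52 (w = 3 - (17 + 38) = 3 - 1*55 = 3 - 55 = -52)
B(h, z) = (8 + h)*(z + h*z)
-17*(-6 + w)*(B(-5, 3) - 35) - 146 = -17*(-6 - 52)*(3*(8 + (-5)² + 9*(-5)) - 35) - 146 = -(-986)*(3*(8 + 25 - 45) - 35) - 146 = -(-986)*(3*(-12) - 35) - 146 = -(-986)*(-36 - 35) - 146 = -(-986)*(-71) - 146 = -17*4118 - 146 = -70006 - 146 = -70152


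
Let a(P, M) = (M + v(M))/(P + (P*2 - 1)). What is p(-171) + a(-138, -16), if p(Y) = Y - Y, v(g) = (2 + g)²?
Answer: -36/83 ≈ -0.43373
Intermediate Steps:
p(Y) = 0
a(P, M) = (M + (2 + M)²)/(-1 + 3*P) (a(P, M) = (M + (2 + M)²)/(P + (P*2 - 1)) = (M + (2 + M)²)/(P + (2*P - 1)) = (M + (2 + M)²)/(P + (-1 + 2*P)) = (M + (2 + M)²)/(-1 + 3*P))
p(-171) + a(-138, -16) = 0 + (-16 + (2 - 16)²)/(-1 + 3*(-138)) = 0 + (-16 + (-14)²)/(-1 - 414) = 0 + (-16 + 196)/(-415) = 0 - 1/415*180 = 0 - 36/83 = -36/83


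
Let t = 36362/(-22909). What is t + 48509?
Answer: 1111256319/22909 ≈ 48507.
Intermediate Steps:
t = -36362/22909 (t = 36362*(-1/22909) = -36362/22909 ≈ -1.5872)
t + 48509 = -36362/22909 + 48509 = 1111256319/22909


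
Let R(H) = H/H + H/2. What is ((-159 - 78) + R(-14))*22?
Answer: -5346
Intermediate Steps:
R(H) = 1 + H/2 (R(H) = 1 + H*(½) = 1 + H/2)
((-159 - 78) + R(-14))*22 = ((-159 - 78) + (1 + (½)*(-14)))*22 = (-237 + (1 - 7))*22 = (-237 - 6)*22 = -243*22 = -5346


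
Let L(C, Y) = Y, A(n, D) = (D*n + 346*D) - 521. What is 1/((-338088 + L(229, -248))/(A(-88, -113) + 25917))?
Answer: 1879/169168 ≈ 0.011107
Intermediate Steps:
A(n, D) = -521 + 346*D + D*n (A(n, D) = (346*D + D*n) - 521 = -521 + 346*D + D*n)
1/((-338088 + L(229, -248))/(A(-88, -113) + 25917)) = 1/((-338088 - 248)/((-521 + 346*(-113) - 113*(-88)) + 25917)) = 1/(-338336/((-521 - 39098 + 9944) + 25917)) = 1/(-338336/(-29675 + 25917)) = 1/(-338336/(-3758)) = 1/(-338336*(-1/3758)) = 1/(169168/1879) = 1879/169168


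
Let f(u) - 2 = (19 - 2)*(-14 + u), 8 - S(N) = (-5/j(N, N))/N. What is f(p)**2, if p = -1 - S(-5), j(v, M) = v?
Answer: 3849444/25 ≈ 1.5398e+5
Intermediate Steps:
S(N) = 8 + 5/N**2 (S(N) = 8 - (-5/N)/N = 8 - (-5)/N**2 = 8 + 5/N**2)
p = -46/5 (p = -1 - (8 + 5/(-5)**2) = -1 - (8 + 5*(1/25)) = -1 - (8 + 1/5) = -1 - 1*41/5 = -1 - 41/5 = -46/5 ≈ -9.2000)
f(u) = -236 + 17*u (f(u) = 2 + (19 - 2)*(-14 + u) = 2 + 17*(-14 + u) = 2 + (-238 + 17*u) = -236 + 17*u)
f(p)**2 = (-236 + 17*(-46/5))**2 = (-236 - 782/5)**2 = (-1962/5)**2 = 3849444/25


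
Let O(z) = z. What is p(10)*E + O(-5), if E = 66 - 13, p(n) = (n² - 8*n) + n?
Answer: 1585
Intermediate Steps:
p(n) = n² - 7*n
E = 53
p(10)*E + O(-5) = (10*(-7 + 10))*53 - 5 = (10*3)*53 - 5 = 30*53 - 5 = 1590 - 5 = 1585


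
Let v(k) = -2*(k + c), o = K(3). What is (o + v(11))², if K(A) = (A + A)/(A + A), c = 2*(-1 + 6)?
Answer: 1681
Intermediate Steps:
c = 10 (c = 2*5 = 10)
K(A) = 1 (K(A) = (2*A)/((2*A)) = (2*A)*(1/(2*A)) = 1)
o = 1
v(k) = -20 - 2*k (v(k) = -2*(k + 10) = -2*(10 + k) = -20 - 2*k)
(o + v(11))² = (1 + (-20 - 2*11))² = (1 + (-20 - 22))² = (1 - 42)² = (-41)² = 1681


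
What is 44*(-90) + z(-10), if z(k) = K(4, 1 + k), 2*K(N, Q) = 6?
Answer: -3957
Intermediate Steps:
K(N, Q) = 3 (K(N, Q) = (½)*6 = 3)
z(k) = 3
44*(-90) + z(-10) = 44*(-90) + 3 = -3960 + 3 = -3957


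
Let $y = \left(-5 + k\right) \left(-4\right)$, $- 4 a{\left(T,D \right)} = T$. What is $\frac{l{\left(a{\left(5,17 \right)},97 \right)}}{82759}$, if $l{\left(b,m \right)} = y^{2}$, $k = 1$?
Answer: $\frac{256}{82759} \approx 0.0030933$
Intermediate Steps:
$a{\left(T,D \right)} = - \frac{T}{4}$
$y = 16$ ($y = \left(-5 + 1\right) \left(-4\right) = \left(-4\right) \left(-4\right) = 16$)
$l{\left(b,m \right)} = 256$ ($l{\left(b,m \right)} = 16^{2} = 256$)
$\frac{l{\left(a{\left(5,17 \right)},97 \right)}}{82759} = \frac{256}{82759}$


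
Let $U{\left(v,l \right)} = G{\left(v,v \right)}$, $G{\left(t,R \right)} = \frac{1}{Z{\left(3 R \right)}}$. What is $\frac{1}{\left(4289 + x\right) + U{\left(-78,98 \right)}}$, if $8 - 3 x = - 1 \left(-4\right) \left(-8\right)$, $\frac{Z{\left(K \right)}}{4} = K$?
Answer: $\frac{936}{4026983} \approx 0.00023243$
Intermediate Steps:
$Z{\left(K \right)} = 4 K$
$G{\left(t,R \right)} = \frac{1}{12 R}$ ($G{\left(t,R \right)} = \frac{1}{4 \cdot 3 R} = \frac{1}{12 R}$)
$U{\left(v,l \right)} = \frac{1}{12 v}$
$x = \frac{40}{3}$ ($x = \frac{8}{3} - \frac{\left(-1\right) 1 \left(-4\right) \left(-8\right)}{3} = \frac{8}{3} - \frac{\left(-1\right) \left(\left(-4\right) \left(-8\right)\right)}{3} = \frac{8}{3} - \frac{\left(-1\right) 32}{3} = \frac{8}{3} - - \frac{32}{3} = \frac{8}{3} + \frac{32}{3} = \frac{40}{3} \approx 13.333$)
$\frac{1}{\left(4289 + x\right) + U{\left(-78,98 \right)}} = \frac{1}{\left(4289 + \frac{40}{3}\right) + \frac{1}{12 \left(-78\right)}} = \frac{1}{\frac{12907}{3} + \frac{1}{12} \left(- \frac{1}{78}\right)} = \frac{1}{\frac{12907}{3} - \frac{1}{936}} = \frac{1}{\frac{4026983}{936}} = \frac{936}{4026983}$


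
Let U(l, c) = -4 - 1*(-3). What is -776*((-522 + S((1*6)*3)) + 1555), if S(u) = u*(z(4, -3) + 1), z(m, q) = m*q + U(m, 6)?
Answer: -633992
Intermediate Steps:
U(l, c) = -1 (U(l, c) = -4 + 3 = -1)
z(m, q) = -1 + m*q (z(m, q) = m*q - 1 = -1 + m*q)
S(u) = -12*u (S(u) = u*((-1 + 4*(-3)) + 1) = u*((-1 - 12) + 1) = u*(-13 + 1) = u*(-12) = -12*u)
-776*((-522 + S((1*6)*3)) + 1555) = -776*((-522 - 12*1*6*3) + 1555) = -776*((-522 - 72*3) + 1555) = -776*((-522 - 12*18) + 1555) = -776*((-522 - 216) + 1555) = -776*(-738 + 1555) = -776*817 = -633992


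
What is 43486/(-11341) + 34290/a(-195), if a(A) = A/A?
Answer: 388839404/11341 ≈ 34286.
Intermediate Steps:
a(A) = 1
43486/(-11341) + 34290/a(-195) = 43486/(-11341) + 34290/1 = 43486*(-1/11341) + 34290*1 = -43486/11341 + 34290 = 388839404/11341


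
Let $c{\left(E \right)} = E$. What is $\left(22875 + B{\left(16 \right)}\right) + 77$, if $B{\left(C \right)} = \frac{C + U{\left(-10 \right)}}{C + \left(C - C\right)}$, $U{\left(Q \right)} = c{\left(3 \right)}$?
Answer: $\frac{367251}{16} \approx 22953.0$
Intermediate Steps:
$U{\left(Q \right)} = 3$
$B{\left(C \right)} = \frac{3 + C}{C}$ ($B{\left(C \right)} = \frac{C + 3}{C + \left(C - C\right)} = \frac{3 + C}{C + 0} = \frac{3 + C}{C}$)
$\left(22875 + B{\left(16 \right)}\right) + 77 = \left(22875 + \frac{3 + 16}{16}\right) + 77 = \left(22875 + \frac{1}{16} \cdot 19\right) + 77 = \left(22875 + \frac{19}{16}\right) + 77 = \frac{366019}{16} + 77 = \frac{367251}{16}$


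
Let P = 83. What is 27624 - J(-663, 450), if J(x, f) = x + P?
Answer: 28204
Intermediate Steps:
J(x, f) = 83 + x (J(x, f) = x + 83 = 83 + x)
27624 - J(-663, 450) = 27624 - (83 - 663) = 27624 - 1*(-580) = 27624 + 580 = 28204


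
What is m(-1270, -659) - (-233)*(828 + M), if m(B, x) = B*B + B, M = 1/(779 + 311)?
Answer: 1966964093/1090 ≈ 1.8046e+6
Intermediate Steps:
M = 1/1090 ≈ 0.00091743
m(B, x) = B + B² (m(B, x) = B² + B = B + B²)
m(-1270, -659) - (-233)*(828 + M) = -1270*(1 - 1270) - (-233)*(828 + 1/1090) = -1270*(-1269) - (-233)*902521/1090 = 1611630 - 1*(-210287393/1090) = 1611630 + 210287393/1090 = 1966964093/1090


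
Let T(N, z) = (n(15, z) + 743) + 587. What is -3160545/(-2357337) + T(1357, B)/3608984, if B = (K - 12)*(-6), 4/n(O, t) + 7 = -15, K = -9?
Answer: 10458700235393/7798625555974 ≈ 1.3411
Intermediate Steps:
n(O, t) = -2/11 (n(O, t) = 4/(-7 - 15) = 4/(-22) = 4*(-1/22) = -2/11)
B = 126 (B = (-9 - 12)*(-6) = -21*(-6) = 126)
T(N, z) = 14628/11 (T(N, z) = (-2/11 + 743) + 587 = 8171/11 + 587 = 14628/11)
-3160545/(-2357337) + T(1357, B)/3608984 = -3160545/(-2357337) + (14628/11)/3608984 = -3160545*(-1/2357337) + (14628/11)*(1/3608984) = 1053515/785779 + 3657/9924706 = 10458700235393/7798625555974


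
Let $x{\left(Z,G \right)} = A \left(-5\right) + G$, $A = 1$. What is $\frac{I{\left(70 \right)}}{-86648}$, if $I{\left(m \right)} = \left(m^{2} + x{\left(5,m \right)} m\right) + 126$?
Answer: $- \frac{1197}{10831} \approx -0.11052$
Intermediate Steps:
$x{\left(Z,G \right)} = -5 + G$ ($x{\left(Z,G \right)} = 1 \left(-5\right) + G = -5 + G$)
$I{\left(m \right)} = 126 + m^{2} + m \left(-5 + m\right)$ ($I{\left(m \right)} = \left(m^{2} + \left(-5 + m\right) m\right) + 126 = \left(m^{2} + m \left(-5 + m\right)\right) + 126 = 126 + m^{2} + m \left(-5 + m\right)$)
$\frac{I{\left(70 \right)}}{-86648} = \frac{126 + 70^{2} + 70 \left(-5 + 70\right)}{-86648} = \left(126 + 4900 + 70 \cdot 65\right) \left(- \frac{1}{86648}\right) = \left(126 + 4900 + 4550\right) \left(- \frac{1}{86648}\right) = 9576 \left(- \frac{1}{86648}\right) = - \frac{1197}{10831}$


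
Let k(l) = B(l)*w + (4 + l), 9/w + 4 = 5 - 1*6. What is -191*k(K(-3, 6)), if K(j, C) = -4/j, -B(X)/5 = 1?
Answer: -8213/3 ≈ -2737.7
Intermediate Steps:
B(X) = -5 (B(X) = -5*1 = -5)
w = -9/5 (w = 9/(-4 + (5 - 1*6)) = 9/(-4 + (5 - 6)) = 9/(-4 - 1) = 9/(-5) = 9*(-⅕) = -9/5 ≈ -1.8000)
k(l) = 13 + l (k(l) = -5*(-9/5) + (4 + l) = 9 + (4 + l) = 13 + l)
-191*k(K(-3, 6)) = -191*(13 - 4/(-3)) = -191*(13 - 4*(-⅓)) = -191*(13 + 4/3) = -191*43/3 = -8213/3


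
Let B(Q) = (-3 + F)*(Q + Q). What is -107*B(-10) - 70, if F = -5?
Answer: -17190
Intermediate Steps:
B(Q) = -16*Q (B(Q) = (-3 - 5)*(Q + Q) = -16*Q)
-107*B(-10) - 70 = -(-1712)*(-10) - 70 = -107*160 - 70 = -17120 - 70 = -17190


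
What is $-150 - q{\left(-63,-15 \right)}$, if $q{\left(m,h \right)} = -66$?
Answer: $-84$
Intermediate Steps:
$-150 - q{\left(-63,-15 \right)} = -150 - -66 = -150 + 66 = -84$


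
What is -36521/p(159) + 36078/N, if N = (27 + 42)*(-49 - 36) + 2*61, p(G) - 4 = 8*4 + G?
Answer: -216775313/1119885 ≈ -193.57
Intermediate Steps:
p(G) = 36 + G (p(G) = 4 + (8*4 + G) = 4 + (32 + G) = 36 + G)
N = -5743 (N = 69*(-85) + 122 = -5865 + 122 = -5743)
-36521/p(159) + 36078/N = -36521/(36 + 159) + 36078/(-5743) = -36521/195 + 36078*(-1/5743) = -36521*1/195 - 36078/5743 = -36521/195 - 36078/5743 = -216775313/1119885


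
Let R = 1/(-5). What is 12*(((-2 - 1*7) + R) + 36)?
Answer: 1608/5 ≈ 321.60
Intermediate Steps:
R = -1/5 ≈ -0.20000
12*(((-2 - 1*7) + R) + 36) = 12*(((-2 - 1*7) - 1/5) + 36) = 12*(((-2 - 7) - 1/5) + 36) = 12*((-9 - 1/5) + 36) = 12*(-46/5 + 36) = 12*(134/5) = 1608/5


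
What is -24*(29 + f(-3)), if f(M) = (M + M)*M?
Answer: -1128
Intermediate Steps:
f(M) = 2*M**2 (f(M) = (2*M)*M = 2*M**2)
-24*(29 + f(-3)) = -24*(29 + 2*(-3)**2) = -24*(29 + 2*9) = -24*(29 + 18) = -24*47 = -1128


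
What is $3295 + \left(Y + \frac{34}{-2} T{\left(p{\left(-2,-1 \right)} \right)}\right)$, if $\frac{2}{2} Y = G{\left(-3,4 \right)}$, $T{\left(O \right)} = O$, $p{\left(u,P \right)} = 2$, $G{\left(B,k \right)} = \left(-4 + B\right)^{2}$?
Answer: $3310$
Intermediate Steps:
$Y = 49$ ($Y = \left(-4 - 3\right)^{2} = \left(-7\right)^{2} = 49$)
$3295 + \left(Y + \frac{34}{-2} T{\left(p{\left(-2,-1 \right)} \right)}\right) = 3295 + \left(49 + \frac{34}{-2} \cdot 2\right) = 3295 + \left(49 + 34 \left(- \frac{1}{2}\right) 2\right) = 3295 + \left(49 - 34\right) = 3295 + 15 = 3310$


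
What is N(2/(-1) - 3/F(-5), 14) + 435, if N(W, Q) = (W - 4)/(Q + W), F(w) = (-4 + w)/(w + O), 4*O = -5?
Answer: 51668/119 ≈ 434.19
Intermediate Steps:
O = -5/4 (O = (¼)*(-5) = -5/4 ≈ -1.2500)
F(w) = (-4 + w)/(-5/4 + w) (F(w) = (-4 + w)/(w - 5/4) = (-4 + w)/(-5/4 + w))
N(W, Q) = (-4 + W)/(Q + W)
N(2/(-1) - 3/F(-5), 14) + 435 = (-4 + (2/(-1) - 3*(-5 + 4*(-5))/(4*(-4 - 5))))/(14 + (2/(-1) - 3*(-5 + 4*(-5))/(4*(-4 - 5)))) + 435 = (-4 + (2*(-1) - 3/(4*(-9)/(-5 - 20))))/(14 + (2*(-1) - 3/(4*(-9)/(-5 - 20)))) + 435 = (-4 + (-2 - 3/(4*(-9)/(-25))))/(14 + (-2 - 3/(4*(-9)/(-25)))) + 435 = (-4 + (-2 - 3/(4*(-1/25)*(-9))))/(14 + (-2 - 3/(4*(-1/25)*(-9)))) + 435 = (-4 + (-2 - 3/36/25))/(14 + (-2 - 3/36/25)) + 435 = (-4 + (-2 - 3*25/36))/(14 + (-2 - 3*25/36)) + 435 = (-4 + (-2 - 25/12))/(14 + (-2 - 25/12)) + 435 = (-4 - 49/12)/(14 - 49/12) + 435 = -97/12/(119/12) + 435 = (12/119)*(-97/12) + 435 = -97/119 + 435 = 51668/119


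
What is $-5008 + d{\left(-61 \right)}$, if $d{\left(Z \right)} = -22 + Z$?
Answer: $-5091$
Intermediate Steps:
$-5008 + d{\left(-61 \right)} = -5008 - 83 = -5091$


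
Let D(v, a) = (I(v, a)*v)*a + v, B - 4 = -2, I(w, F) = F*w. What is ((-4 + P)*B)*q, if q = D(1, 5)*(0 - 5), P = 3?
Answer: 260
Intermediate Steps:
B = 2 (B = 4 - 2 = 2)
D(v, a) = v + a²*v² (D(v, a) = ((a*v)*v)*a + v = (a*v²)*a + v = a²*v² + v = v + a²*v²)
q = -130 (q = (1*(1 + 1*5²))*(0 - 5) = (1*(1 + 1*25))*(-5) = (1*(1 + 25))*(-5) = (1*26)*(-5) = 26*(-5) = -130)
((-4 + P)*B)*q = ((-4 + 3)*2)*(-130) = -1*2*(-130) = -2*(-130) = 260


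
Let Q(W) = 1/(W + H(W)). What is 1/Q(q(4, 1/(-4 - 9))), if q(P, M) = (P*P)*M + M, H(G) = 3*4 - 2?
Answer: 113/13 ≈ 8.6923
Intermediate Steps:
H(G) = 10 (H(G) = 12 - 2 = 10)
q(P, M) = M + M*P² (q(P, M) = P²*M + M = M*P² + M = M + M*P²)
Q(W) = 1/(10 + W) (Q(W) = 1/(W + 10) = 1/(10 + W))
1/Q(q(4, 1/(-4 - 9))) = 1/(1/(10 + (1 + 4²)/(-4 - 9))) = 1/(1/(10 + (1 + 16)/(-13))) = 1/(1/(10 - 1/13*17)) = 1/(1/(10 - 17/13)) = 1/(1/(113/13)) = 1/(13/113) = 113/13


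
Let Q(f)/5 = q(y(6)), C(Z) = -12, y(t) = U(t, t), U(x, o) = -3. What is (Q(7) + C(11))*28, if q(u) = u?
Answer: -756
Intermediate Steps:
y(t) = -3
Q(f) = -15 (Q(f) = 5*(-3) = -15)
(Q(7) + C(11))*28 = (-15 - 12)*28 = -27*28 = -756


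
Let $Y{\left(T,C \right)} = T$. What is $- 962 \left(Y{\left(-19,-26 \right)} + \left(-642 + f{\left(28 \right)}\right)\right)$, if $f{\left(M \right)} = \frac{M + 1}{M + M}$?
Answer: $\frac{17790747}{28} \approx 6.3538 \cdot 10^{5}$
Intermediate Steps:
$f{\left(M \right)} = \frac{1 + M}{2 M}$
$- 962 \left(Y{\left(-19,-26 \right)} + \left(-642 + f{\left(28 \right)}\right)\right) = - 962 \left(-19 - \left(642 - \frac{1 + 28}{2 \cdot 28}\right)\right) = - 962 \left(-19 - \left(642 - \frac{29}{56}\right)\right) = - 962 \left(-19 + \left(-642 + \frac{29}{56}\right)\right) = - 962 \left(-19 - \frac{35923}{56}\right) = \left(-962\right) \left(- \frac{36987}{56}\right) = \frac{17790747}{28}$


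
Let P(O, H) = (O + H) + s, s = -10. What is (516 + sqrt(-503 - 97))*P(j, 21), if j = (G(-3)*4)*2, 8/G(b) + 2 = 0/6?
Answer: -10836 - 210*I*sqrt(6) ≈ -10836.0 - 514.39*I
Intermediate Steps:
G(b) = -4 (G(b) = 8/(-2 + 0/6) = 8/(-2 + 0*(1/6)) = 8/(-2 + 0) = 8/(-2) = 8*(-1/2) = -4)
j = -32 (j = -4*4*2 = -16*2 = -32)
P(O, H) = -10 + H + O (P(O, H) = (O + H) - 10 = (H + O) - 10 = -10 + H + O)
(516 + sqrt(-503 - 97))*P(j, 21) = (516 + sqrt(-503 - 97))*(-10 + 21 - 32) = (516 + sqrt(-600))*(-21) = (516 + 10*I*sqrt(6))*(-21) = -10836 - 210*I*sqrt(6)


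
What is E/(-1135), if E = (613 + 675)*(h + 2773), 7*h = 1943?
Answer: -3929136/1135 ≈ -3461.8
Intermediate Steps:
h = 1943/7 (h = (⅐)*1943 = 1943/7 ≈ 277.57)
E = 3929136 (E = (613 + 675)*(1943/7 + 2773) = 1288*(21354/7) = 3929136)
E/(-1135) = 3929136/(-1135) = 3929136*(-1/1135) = -3929136/1135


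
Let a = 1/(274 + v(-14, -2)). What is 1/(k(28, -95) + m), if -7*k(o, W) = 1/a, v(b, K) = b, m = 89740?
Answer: 7/627920 ≈ 1.1148e-5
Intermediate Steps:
a = 1/260 (a = 1/(274 - 14) = 1/260 ≈ 0.0038462)
k(o, W) = -260/7 (k(o, W) = -1/(7*1/260) = -⅐*260 = -260/7)
1/(k(28, -95) + m) = 1/(-260/7 + 89740) = 1/(627920/7) = 7/627920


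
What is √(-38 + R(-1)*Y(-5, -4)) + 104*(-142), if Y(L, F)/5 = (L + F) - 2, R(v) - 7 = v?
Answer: -14768 + 4*I*√23 ≈ -14768.0 + 19.183*I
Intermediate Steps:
R(v) = 7 + v
Y(L, F) = -10 + 5*F + 5*L (Y(L, F) = 5*((L + F) - 2) = 5*((F + L) - 2) = 5*(-2 + F + L) = -10 + 5*F + 5*L)
√(-38 + R(-1)*Y(-5, -4)) + 104*(-142) = √(-38 + (7 - 1)*(-10 + 5*(-4) + 5*(-5))) + 104*(-142) = √(-38 + 6*(-10 - 20 - 25)) - 14768 = √(-38 + 6*(-55)) - 14768 = √(-38 - 330) - 14768 = √(-368) - 14768 = 4*I*√23 - 14768 = -14768 + 4*I*√23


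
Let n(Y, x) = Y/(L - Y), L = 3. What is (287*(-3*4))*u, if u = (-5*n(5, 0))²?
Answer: -538125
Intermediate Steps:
n(Y, x) = Y/(3 - Y)
u = 625/4 (u = (-(-5)*5/(-3 + 5))² = (-(-5)*5/2)² = (-5*(-5/2))² = (25/2)² = 625/4 ≈ 156.25)
(287*(-3*4))*u = (287*(-3*4))*(625/4) = (287*(-12))*(625/4) = -3444*625/4 = -538125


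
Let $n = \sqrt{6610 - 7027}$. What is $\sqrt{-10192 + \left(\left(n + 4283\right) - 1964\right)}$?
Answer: $\sqrt{-7873 + i \sqrt{417}} \approx 0.115 + 88.73 i$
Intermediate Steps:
$n = i \sqrt{417}$ ($n = \sqrt{-417} = i \sqrt{417} \approx 20.421 i$)
$\sqrt{-10192 + \left(\left(n + 4283\right) - 1964\right)} = \sqrt{-10192 + \left(\left(i \sqrt{417} + 4283\right) - 1964\right)} = \sqrt{-10192 + \left(\left(4283 + i \sqrt{417}\right) - 1964\right)} = \sqrt{-10192 + \left(2319 + i \sqrt{417}\right)} = \sqrt{-7873 + i \sqrt{417}}$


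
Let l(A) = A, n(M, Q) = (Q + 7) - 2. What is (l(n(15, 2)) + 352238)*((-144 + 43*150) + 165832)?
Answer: 60634749810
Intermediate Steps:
n(M, Q) = 5 + Q (n(M, Q) = (7 + Q) - 2 = 5 + Q)
(l(n(15, 2)) + 352238)*((-144 + 43*150) + 165832) = ((5 + 2) + 352238)*((-144 + 43*150) + 165832) = (7 + 352238)*((-144 + 6450) + 165832) = 352245*(6306 + 165832) = 352245*172138 = 60634749810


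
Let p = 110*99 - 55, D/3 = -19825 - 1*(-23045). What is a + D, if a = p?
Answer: 20495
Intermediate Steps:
D = 9660 (D = 3*(-19825 - 1*(-23045)) = 3*(-19825 + 23045) = 3*3220 = 9660)
p = 10835 (p = 10890 - 55 = 10835)
a = 10835
a + D = 10835 + 9660 = 20495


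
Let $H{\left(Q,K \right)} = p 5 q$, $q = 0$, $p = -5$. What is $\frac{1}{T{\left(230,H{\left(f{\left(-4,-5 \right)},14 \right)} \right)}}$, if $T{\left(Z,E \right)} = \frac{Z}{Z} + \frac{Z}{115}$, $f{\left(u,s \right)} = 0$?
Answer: $\frac{1}{3} \approx 0.33333$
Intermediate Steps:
$H{\left(Q,K \right)} = 0$ ($H{\left(Q,K \right)} = \left(-5\right) 5 \cdot 0 = \left(-25\right) 0 = 0$)
$T{\left(Z,E \right)} = 1 + \frac{Z}{115}$ ($T{\left(Z,E \right)} = 1 + Z \frac{1}{115} = 1 + \frac{Z}{115}$)
$\frac{1}{T{\left(230,H{\left(f{\left(-4,-5 \right)},14 \right)} \right)}} = \frac{1}{1 + \frac{1}{115} \cdot 230} = \frac{1}{1 + 2} = \frac{1}{3}$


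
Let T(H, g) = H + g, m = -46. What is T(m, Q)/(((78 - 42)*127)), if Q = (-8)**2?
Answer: 1/254 ≈ 0.0039370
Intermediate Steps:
Q = 64
T(m, Q)/(((78 - 42)*127)) = (-46 + 64)/(((78 - 42)*127)) = 18/((36*127)) = 18/4572 = 18*(1/4572) = 1/254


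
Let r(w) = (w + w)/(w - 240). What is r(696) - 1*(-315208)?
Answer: 5989010/19 ≈ 3.1521e+5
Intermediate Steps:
r(w) = 2*w/(-240 + w) (r(w) = (2*w)/(-240 + w) = 2*w/(-240 + w))
r(696) - 1*(-315208) = 2*696/(-240 + 696) - 1*(-315208) = 2*696/456 + 315208 = 2*696*(1/456) + 315208 = 58/19 + 315208 = 5989010/19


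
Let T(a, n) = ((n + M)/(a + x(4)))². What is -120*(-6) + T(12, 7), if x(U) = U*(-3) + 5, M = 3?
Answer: 724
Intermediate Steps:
x(U) = 5 - 3*U (x(U) = -3*U + 5 = 5 - 3*U)
T(a, n) = (3 + n)²/(-7 + a)² (T(a, n) = ((n + 3)/(a + (5 - 3*4)))² = ((3 + n)/(a + (5 - 12)))² = ((3 + n)/(a - 7))² = ((3 + n)/(-7 + a))² = (3 + n)²/(-7 + a)²)
-120*(-6) + T(12, 7) = -120*(-6) + (3 + 7)²/(-7 + 12)² = 720 + 10²/5² = 720 + (1/25)*100 = 720 + 4 = 724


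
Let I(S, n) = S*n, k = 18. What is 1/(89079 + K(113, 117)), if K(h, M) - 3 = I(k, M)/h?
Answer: 113/10068372 ≈ 1.1223e-5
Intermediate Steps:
K(h, M) = 3 + 18*M/h (K(h, M) = 3 + (18*M)/h = 3 + 18*M/h)
1/(89079 + K(113, 117)) = 1/(89079 + (3 + 18*117/113)) = 1/(89079 + (3 + 18*117*(1/113))) = 1/(89079 + (3 + 2106/113)) = 1/(89079 + 2445/113) = 1/(10068372/113) = 113/10068372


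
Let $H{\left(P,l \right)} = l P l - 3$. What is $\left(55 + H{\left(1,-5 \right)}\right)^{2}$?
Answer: $5929$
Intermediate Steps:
$H{\left(P,l \right)} = -3 + P l^{2}$ ($H{\left(P,l \right)} = P l l - 3 = P l^{2} - 3 = -3 + P l^{2}$)
$\left(55 + H{\left(1,-5 \right)}\right)^{2} = \left(55 - \left(3 - \left(-5\right)^{2}\right)\right)^{2} = \left(55 + \left(-3 + 1 \cdot 25\right)\right)^{2} = \left(55 + \left(-3 + 25\right)\right)^{2} = \left(55 + 22\right)^{2} = 77^{2} = 5929$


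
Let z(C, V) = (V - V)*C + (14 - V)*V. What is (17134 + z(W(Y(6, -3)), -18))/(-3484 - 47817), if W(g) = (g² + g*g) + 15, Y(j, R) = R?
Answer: -16558/51301 ≈ -0.32276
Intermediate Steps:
W(g) = 15 + 2*g² (W(g) = (g² + g²) + 15 = 2*g² + 15 = 15 + 2*g²)
z(C, V) = V*(14 - V) (z(C, V) = 0*C + V*(14 - V) = 0 + V*(14 - V) = V*(14 - V))
(17134 + z(W(Y(6, -3)), -18))/(-3484 - 47817) = (17134 - 18*(14 - 1*(-18)))/(-3484 - 47817) = (17134 - 18*(14 + 18))/(-51301) = (17134 - 18*32)*(-1/51301) = (17134 - 576)*(-1/51301) = 16558*(-1/51301) = -16558/51301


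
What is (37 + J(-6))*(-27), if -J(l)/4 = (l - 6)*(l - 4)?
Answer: 11961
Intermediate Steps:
J(l) = -4*(-6 + l)*(-4 + l) (J(l) = -4*(l - 6)*(l - 4) = -4*(-6 + l)*(-4 + l))
(37 + J(-6))*(-27) = (37 + (-96 - 4*(-6)² + 40*(-6)))*(-27) = (37 + (-96 - 4*36 - 240))*(-27) = (37 + (-96 - 144 - 240))*(-27) = (37 - 480)*(-27) = -443*(-27) = 11961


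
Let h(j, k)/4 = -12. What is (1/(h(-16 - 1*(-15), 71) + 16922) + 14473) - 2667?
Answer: 199214445/16874 ≈ 11806.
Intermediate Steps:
h(j, k) = -48 (h(j, k) = 4*(-12) = -48)
(1/(h(-16 - 1*(-15), 71) + 16922) + 14473) - 2667 = (1/(-48 + 16922) + 14473) - 2667 = (1/16874 + 14473) - 2667 = 244217403/16874 - 2667 = 199214445/16874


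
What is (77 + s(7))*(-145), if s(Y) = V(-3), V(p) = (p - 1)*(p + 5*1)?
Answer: -10005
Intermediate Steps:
V(p) = (-1 + p)*(5 + p) (V(p) = (-1 + p)*(p + 5) = (-1 + p)*(5 + p))
s(Y) = -8 (s(Y) = -5 + (-3)² + 4*(-3) = -5 + 9 - 12 = -8)
(77 + s(7))*(-145) = (77 - 8)*(-145) = 69*(-145) = -10005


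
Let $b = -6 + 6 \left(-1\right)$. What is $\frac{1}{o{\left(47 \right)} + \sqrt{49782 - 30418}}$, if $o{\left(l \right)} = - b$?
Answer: $- \frac{3}{4805} + \frac{\sqrt{4841}}{9610} \approx 0.0066157$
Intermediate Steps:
$b = -12$ ($b = -6 - 6 = -12$)
$o{\left(l \right)} = 12$ ($o{\left(l \right)} = \left(-1\right) \left(-12\right) = 12$)
$\frac{1}{o{\left(47 \right)} + \sqrt{49782 - 30418}} = \frac{1}{12 + \sqrt{49782 - 30418}} = \frac{1}{12 + \sqrt{19364}} = \frac{1}{12 + 2 \sqrt{4841}}$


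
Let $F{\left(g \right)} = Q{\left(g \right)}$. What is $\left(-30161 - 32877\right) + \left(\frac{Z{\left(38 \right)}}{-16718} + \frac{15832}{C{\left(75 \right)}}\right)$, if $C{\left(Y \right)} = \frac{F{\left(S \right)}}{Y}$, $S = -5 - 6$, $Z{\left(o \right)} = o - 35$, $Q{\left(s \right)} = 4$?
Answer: $\frac{3908869013}{16718} \approx 2.3381 \cdot 10^{5}$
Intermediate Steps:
$Z{\left(o \right)} = -35 + o$ ($Z{\left(o \right)} = o - 35 = -35 + o$)
$S = -11$ ($S = -5 - 6 = -11$)
$F{\left(g \right)} = 4$
$C{\left(Y \right)} = \frac{4}{Y}$
$\left(-30161 - 32877\right) + \left(\frac{Z{\left(38 \right)}}{-16718} + \frac{15832}{C{\left(75 \right)}}\right) = \left(-30161 - 32877\right) + \left(\frac{-35 + 38}{-16718} + \frac{15832}{4 \cdot \frac{1}{75}}\right) = -63038 + \left(3 \left(- \frac{1}{16718}\right) + \frac{15832}{4 \cdot \frac{1}{75}}\right) = -63038 - \left(\frac{3}{16718} - \frac{15832}{\frac{4}{75}}\right) = -63038 + \left(- \frac{3}{16718} + 15832 \cdot \frac{75}{4}\right) = -63038 + \left(- \frac{3}{16718} + 296850\right) = -63038 + \frac{4962738297}{16718} = \frac{3908869013}{16718}$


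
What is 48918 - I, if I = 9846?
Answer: 39072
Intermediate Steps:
48918 - I = 48918 - 1*9846 = 48918 - 9846 = 39072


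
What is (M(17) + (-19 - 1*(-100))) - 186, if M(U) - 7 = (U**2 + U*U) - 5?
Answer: 475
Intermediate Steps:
M(U) = 2 + 2*U**2 (M(U) = 7 + ((U**2 + U*U) - 5) = 7 + ((U**2 + U**2) - 5) = 7 + (2*U**2 - 5) = 7 + (-5 + 2*U**2) = 2 + 2*U**2)
(M(17) + (-19 - 1*(-100))) - 186 = ((2 + 2*17**2) + (-19 - 1*(-100))) - 186 = ((2 + 2*289) + (-19 + 100)) - 186 = ((2 + 578) + 81) - 186 = (580 + 81) - 186 = 661 - 186 = 475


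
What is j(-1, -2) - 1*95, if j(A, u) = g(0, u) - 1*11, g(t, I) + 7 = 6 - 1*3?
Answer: -110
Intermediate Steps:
g(t, I) = -4 (g(t, I) = -7 + (6 - 1*3) = -7 + (6 - 3) = -7 + 3 = -4)
j(A, u) = -15 (j(A, u) = -4 - 1*11 = -4 - 11 = -15)
j(-1, -2) - 1*95 = -15 - 1*95 = -15 - 95 = -110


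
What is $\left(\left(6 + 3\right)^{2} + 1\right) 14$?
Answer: $1148$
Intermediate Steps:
$\left(\left(6 + 3\right)^{2} + 1\right) 14 = \left(9^{2} + 1\right) 14 = \left(81 + 1\right) 14 = 82 \cdot 14 = 1148$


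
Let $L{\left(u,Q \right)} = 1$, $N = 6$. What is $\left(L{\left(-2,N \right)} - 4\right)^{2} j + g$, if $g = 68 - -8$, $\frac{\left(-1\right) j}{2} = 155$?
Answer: $-2714$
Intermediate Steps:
$j = -310$ ($j = \left(-2\right) 155 = -310$)
$g = 76$ ($g = 68 + 8 = 76$)
$\left(L{\left(-2,N \right)} - 4\right)^{2} j + g = \left(1 - 4\right)^{2} \left(-310\right) + 76 = \left(-3\right)^{2} \left(-310\right) + 76 = 9 \left(-310\right) + 76 = -2790 + 76 = -2714$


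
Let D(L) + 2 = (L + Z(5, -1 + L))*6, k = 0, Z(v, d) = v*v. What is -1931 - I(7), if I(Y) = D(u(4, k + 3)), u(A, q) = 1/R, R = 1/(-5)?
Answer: -2049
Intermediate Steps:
Z(v, d) = v**2
R = -1/5 ≈ -0.20000
u(A, q) = -5 (u(A, q) = 1/(-1/5) = -5)
D(L) = 148 + 6*L (D(L) = -2 + (L + 5**2)*6 = -2 + (L + 25)*6 = -2 + (25 + L)*6 = -2 + (150 + 6*L) = 148 + 6*L)
I(Y) = 118 (I(Y) = 148 + 6*(-5) = 148 - 30 = 118)
-1931 - I(7) = -1931 - 1*118 = -1931 - 118 = -2049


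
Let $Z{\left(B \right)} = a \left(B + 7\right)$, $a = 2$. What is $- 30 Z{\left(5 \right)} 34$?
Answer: $-24480$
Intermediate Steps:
$Z{\left(B \right)} = 14 + 2 B$ ($Z{\left(B \right)} = 2 \left(B + 7\right) = 2 \left(7 + B\right) = 14 + 2 B$)
$- 30 Z{\left(5 \right)} 34 = - 30 \left(14 + 2 \cdot 5\right) 34 = - 30 \left(14 + 10\right) 34 = \left(-30\right) 24 \cdot 34 = \left(-720\right) 34 = -24480$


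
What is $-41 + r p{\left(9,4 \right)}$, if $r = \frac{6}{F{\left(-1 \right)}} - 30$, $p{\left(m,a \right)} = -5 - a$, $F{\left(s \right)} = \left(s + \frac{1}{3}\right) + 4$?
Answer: $\frac{1064}{5} \approx 212.8$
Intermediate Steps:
$F{\left(s \right)} = \frac{13}{3} + s$ ($F{\left(s \right)} = \left(s + \frac{1}{3}\right) + 4 = \left(\frac{1}{3} + s\right) + 4 = \frac{13}{3} + s$)
$r = - \frac{141}{5}$ ($r = \frac{6}{\frac{13}{3} - 1} - 30 = \frac{6}{\frac{10}{3}} - 30 = 6 \cdot \frac{3}{10} - 30 = \frac{9}{5} - 30 = - \frac{141}{5} \approx -28.2$)
$-41 + r p{\left(9,4 \right)} = -41 - \frac{141 \left(-5 - 4\right)}{5} = -41 - - \frac{1269}{5} = -41 + \frac{1269}{5} = \frac{1064}{5}$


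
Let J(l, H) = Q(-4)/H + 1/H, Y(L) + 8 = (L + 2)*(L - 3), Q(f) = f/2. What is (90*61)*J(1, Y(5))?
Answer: -915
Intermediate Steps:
Q(f) = f/2 (Q(f) = f*(½) = f/2)
Y(L) = -8 + (-3 + L)*(2 + L) (Y(L) = -8 + (L + 2)*(L - 3) = -8 + (2 + L)*(-3 + L) = -8 + (-3 + L)*(2 + L))
J(l, H) = -1/H (J(l, H) = ((½)*(-4))/H + 1/H = -2/H + 1/H = -1/H)
(90*61)*J(1, Y(5)) = (90*61)*(-1/(-14 + 5² - 1*5)) = 5490*(-1/(-14 + 25 - 5)) = 5490*(-1/6) = 5490*(-1*⅙) = 5490*(-⅙) = -915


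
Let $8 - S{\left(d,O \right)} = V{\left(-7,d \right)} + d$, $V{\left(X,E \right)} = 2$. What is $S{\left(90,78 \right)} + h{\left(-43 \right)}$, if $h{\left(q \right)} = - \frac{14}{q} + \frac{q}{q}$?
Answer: $- \frac{3555}{43} \approx -82.674$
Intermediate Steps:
$h{\left(q \right)} = 1 - \frac{14}{q}$ ($h{\left(q \right)} = - \frac{14}{q} + 1 = 1 - \frac{14}{q}$)
$S{\left(d,O \right)} = 6 - d$ ($S{\left(d,O \right)} = 8 - \left(2 + d\right) = 6 - d$)
$S{\left(90,78 \right)} + h{\left(-43 \right)} = \left(6 - 90\right) + \frac{-14 - 43}{-43} = \left(6 - 90\right) - - \frac{57}{43} = -84 + \frac{57}{43} = - \frac{3555}{43}$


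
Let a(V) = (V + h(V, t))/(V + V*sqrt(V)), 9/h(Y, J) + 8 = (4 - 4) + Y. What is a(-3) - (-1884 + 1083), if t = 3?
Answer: 17629/22 - 7*I*sqrt(3)/22 ≈ 801.32 - 0.55111*I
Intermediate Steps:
h(Y, J) = 9/(-8 + Y) (h(Y, J) = 9/(-8 + ((4 - 4) + Y)) = 9/(-8 + (0 + Y)) = 9/(-8 + Y))
a(V) = (V + 9/(-8 + V))/(V + V**(3/2)) (a(V) = (V + 9/(-8 + V))/(V + V*sqrt(V)) = (V + 9/(-8 + V))/(V + V**(3/2)))
a(-3) - (-1884 + 1083) = (9 - 3*(-8 - 3))/((-8 - 3)*(-3 + (-3)**(3/2))) - (-1884 + 1083) = (9 - 3*(-11))/((-11)*(-3 - 3*I*sqrt(3))) - 1*(-801) = -(9 + 33)/(11*(-3 - 3*I*sqrt(3))) + 801 = -1/11*42/(-3 - 3*I*sqrt(3)) + 801 = -42/(11*(-3 - 3*I*sqrt(3))) + 801 = 801 - 42/(11*(-3 - 3*I*sqrt(3)))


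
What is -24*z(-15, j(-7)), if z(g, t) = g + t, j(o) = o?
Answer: 528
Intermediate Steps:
-24*z(-15, j(-7)) = -24*(-15 - 7) = -24*(-22) = 528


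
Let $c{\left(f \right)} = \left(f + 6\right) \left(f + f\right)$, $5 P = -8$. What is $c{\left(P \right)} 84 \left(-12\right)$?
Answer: $\frac{354816}{25} \approx 14193.0$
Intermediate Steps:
$P = - \frac{8}{5}$ ($P = \frac{1}{5} \left(-8\right) = - \frac{8}{5} \approx -1.6$)
$c{\left(f \right)} = 2 f \left(6 + f\right)$ ($c{\left(f \right)} = \left(6 + f\right) 2 f = 2 f \left(6 + f\right)$)
$c{\left(P \right)} 84 \left(-12\right) = 2 \left(- \frac{8}{5}\right) \left(6 - \frac{8}{5}\right) 84 \left(-12\right) = 2 \left(- \frac{8}{5}\right) \frac{22}{5} \cdot 84 \left(-12\right) = \left(- \frac{352}{25}\right) 84 \left(-12\right) = \left(- \frac{29568}{25}\right) \left(-12\right) = \frac{354816}{25}$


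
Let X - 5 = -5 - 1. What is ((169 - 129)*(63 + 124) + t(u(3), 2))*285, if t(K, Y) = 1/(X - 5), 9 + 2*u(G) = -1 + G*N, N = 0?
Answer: 4263505/2 ≈ 2.1318e+6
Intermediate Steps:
X = -1 (X = 5 + (-5 - 1) = 5 - 6 = -1)
u(G) = -5 (u(G) = -9/2 + (-1 + G*0)/2 = -9/2 + (-1 + 0)/2 = -9/2 + (1/2)*(-1) = -9/2 - 1/2 = -5)
t(K, Y) = -1/6 (t(K, Y) = 1/(-1 - 5) = 1/(-6) = -1/6)
((169 - 129)*(63 + 124) + t(u(3), 2))*285 = ((169 - 129)*(63 + 124) - 1/6)*285 = (40*187 - 1/6)*285 = (7480 - 1/6)*285 = (44879/6)*285 = 4263505/2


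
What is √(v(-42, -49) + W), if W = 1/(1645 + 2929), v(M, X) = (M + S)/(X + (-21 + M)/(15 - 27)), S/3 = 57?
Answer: I*√75562768162/160090 ≈ 1.7171*I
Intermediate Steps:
S = 171 (S = 3*57 = 171)
v(M, X) = (171 + M)/(7/4 + X - M/12) (v(M, X) = (M + 171)/(X + (-21 + M)/(15 - 27)) = (171 + M)/(X + (-21 + M)/(-12)) = (171 + M)/(X + (-21 + M)*(-1/12)) = (171 + M)/(X + (7/4 - M/12)) = (171 + M)/(7/4 + X - M/12))
W = 1/4574 ≈ 0.00021863
√(v(-42, -49) + W) = √(12*(171 - 42)/(21 - 1*(-42) + 12*(-49)) + 1/4574) = √(12*129/(21 + 42 - 588) + 1/4574) = √(12*129/(-525) + 1/4574) = √(12*(-1/525)*129 + 1/4574) = √(-516/175 + 1/4574) = √(-2360009/800450) = I*√75562768162/160090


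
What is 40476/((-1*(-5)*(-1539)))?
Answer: -13492/2565 ≈ -5.2600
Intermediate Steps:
40476/((-1*(-5)*(-1539))) = 40476/((5*(-1539))) = 40476/(-7695) = 40476*(-1/7695) = -13492/2565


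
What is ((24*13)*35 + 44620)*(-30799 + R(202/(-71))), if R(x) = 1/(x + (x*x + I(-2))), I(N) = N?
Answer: -1400948121883/819 ≈ -1.7106e+9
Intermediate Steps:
R(x) = 1/(-2 + x + x**2) (R(x) = 1/(x + (x*x - 2)) = 1/(x + (x**2 - 2)) = 1/(x + (-2 + x**2)) = 1/(-2 + x + x**2))
((24*13)*35 + 44620)*(-30799 + R(202/(-71))) = ((24*13)*35 + 44620)*(-30799 + 1/(-2 + 202/(-71) + (202/(-71))**2)) = (312*35 + 44620)*(-30799 + 1/(-2 + 202*(-1/71) + (202*(-1/71))**2)) = (10920 + 44620)*(-30799 + 1/(-2 - 202/71 + (-202/71)**2)) = 55540*(-30799 + 1/(-2 - 202/71 + 40804/5041)) = 55540*(-30799 + 1/(16380/5041)) = 55540*(-30799 + 5041/16380) = 55540*(-504482579/16380) = -1400948121883/819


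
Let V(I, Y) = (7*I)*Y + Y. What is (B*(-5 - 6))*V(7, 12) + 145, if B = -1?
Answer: 6745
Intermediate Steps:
V(I, Y) = Y + 7*I*Y (V(I, Y) = 7*I*Y + Y = Y + 7*I*Y)
(B*(-5 - 6))*V(7, 12) + 145 = (-(-5 - 6))*(12*(1 + 7*7)) + 145 = (-1*(-11))*(12*(1 + 49)) + 145 = 11*(12*50) + 145 = 11*600 + 145 = 6600 + 145 = 6745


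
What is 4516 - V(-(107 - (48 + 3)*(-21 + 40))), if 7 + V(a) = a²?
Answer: -738521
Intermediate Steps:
V(a) = -7 + a²
4516 - V(-(107 - (48 + 3)*(-21 + 40))) = 4516 - (-7 + (-(107 - (48 + 3)*(-21 + 40)))²) = 4516 - (-7 + (-(107 - 51*19))²) = 4516 - (-7 + (-(107 - 1*969))²) = 4516 - (-7 + (-(107 - 969))²) = 4516 - (-7 + (-1*(-862))²) = 4516 - (-7 + 862²) = 4516 - (-7 + 743044) = 4516 - 1*743037 = 4516 - 743037 = -738521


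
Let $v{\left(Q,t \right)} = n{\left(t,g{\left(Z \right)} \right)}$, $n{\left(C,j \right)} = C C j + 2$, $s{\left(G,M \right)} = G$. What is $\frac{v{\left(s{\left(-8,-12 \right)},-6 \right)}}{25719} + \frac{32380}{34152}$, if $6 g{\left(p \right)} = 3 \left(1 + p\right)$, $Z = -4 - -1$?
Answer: $\frac{23100557}{24398758} \approx 0.94679$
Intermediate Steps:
$Z = -3$ ($Z = -4 + 1 = -3$)
$g{\left(p \right)} = \frac{1}{2} + \frac{p}{2}$ ($g{\left(p \right)} = \frac{3 \left(1 + p\right)}{6} = \frac{3 + 3 p}{6} = \frac{1}{2} + \frac{p}{2}$)
$n{\left(C,j \right)} = 2 + j C^{2}$ ($n{\left(C,j \right)} = C^{2} j + 2 = j C^{2} + 2 = 2 + j C^{2}$)
$v{\left(Q,t \right)} = 2 - t^{2}$ ($v{\left(Q,t \right)} = 2 + \left(\frac{1}{2} + \frac{1}{2} \left(-3\right)\right) t^{2} = 2 + \left(\frac{1}{2} - \frac{3}{2}\right) t^{2} = 2 - t^{2}$)
$\frac{v{\left(s{\left(-8,-12 \right)},-6 \right)}}{25719} + \frac{32380}{34152} = \frac{2 - \left(-6\right)^{2}}{25719} + \frac{32380}{34152} = \left(2 - 36\right) \frac{1}{25719} + 32380 \cdot \frac{1}{34152} = \left(2 - 36\right) \frac{1}{25719} + \frac{8095}{8538} = \left(-34\right) \frac{1}{25719} + \frac{8095}{8538} = - \frac{34}{25719} + \frac{8095}{8538} = \frac{23100557}{24398758}$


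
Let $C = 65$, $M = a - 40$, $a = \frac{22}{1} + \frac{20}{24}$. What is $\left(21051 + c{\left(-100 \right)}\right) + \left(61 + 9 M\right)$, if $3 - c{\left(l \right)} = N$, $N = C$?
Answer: $\frac{41791}{2} \approx 20896.0$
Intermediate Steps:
$a = \frac{137}{6}$ ($a = 22 \cdot 1 + 20 \cdot \frac{1}{24} = 22 + \frac{5}{6} = \frac{137}{6} \approx 22.833$)
$M = - \frac{103}{6}$ ($M = \frac{137}{6} - 40 = - \frac{103}{6} \approx -17.167$)
$N = 65$
$c{\left(l \right)} = -62$ ($c{\left(l \right)} = 3 - 65 = -62$)
$\left(21051 + c{\left(-100 \right)}\right) + \left(61 + 9 M\right) = \left(21051 - 62\right) + \left(61 + 9 \left(- \frac{103}{6}\right)\right) = 20989 + \left(61 - \frac{309}{2}\right) = 20989 - \frac{187}{2} = \frac{41791}{2}$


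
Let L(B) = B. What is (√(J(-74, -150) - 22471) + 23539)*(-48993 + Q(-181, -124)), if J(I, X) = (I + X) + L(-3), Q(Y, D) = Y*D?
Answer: -624936911 - 79647*I*√2522 ≈ -6.2494e+8 - 3.9998e+6*I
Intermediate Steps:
Q(Y, D) = D*Y
J(I, X) = -3 + I + X (J(I, X) = (I + X) - 3 = -3 + I + X)
(√(J(-74, -150) - 22471) + 23539)*(-48993 + Q(-181, -124)) = (√((-3 - 74 - 150) - 22471) + 23539)*(-48993 - 124*(-181)) = (√(-227 - 22471) + 23539)*(-48993 + 22444) = (√(-22698) + 23539)*(-26549) = (3*I*√2522 + 23539)*(-26549) = (23539 + 3*I*√2522)*(-26549) = -624936911 - 79647*I*√2522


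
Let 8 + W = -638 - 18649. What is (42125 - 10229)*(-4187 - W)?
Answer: 481884768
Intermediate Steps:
W = -19295 (W = -8 + (-638 - 18649) = -8 - 19287 = -19295)
(42125 - 10229)*(-4187 - W) = (42125 - 10229)*(-4187 - 1*(-19295)) = 31896*(-4187 + 19295) = 31896*15108 = 481884768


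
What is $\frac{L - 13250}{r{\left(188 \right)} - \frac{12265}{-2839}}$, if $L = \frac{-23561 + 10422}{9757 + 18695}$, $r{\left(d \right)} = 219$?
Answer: $- \frac{1070309072621}{18038738712} \approx -59.334$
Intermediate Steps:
$L = - \frac{13139}{28452} \approx -0.4618$
$\frac{L - 13250}{r{\left(188 \right)} - \frac{12265}{-2839}} = \frac{- \frac{13139}{28452} - 13250}{219 - \frac{12265}{-2839}} = \frac{- \frac{13139}{28452} - 13250}{219 - - \frac{12265}{2839}} = - \frac{377002139}{28452 \left(219 + \frac{12265}{2839}\right)} = - \frac{377002139}{28452 \cdot \frac{634006}{2839}} = \left(- \frac{377002139}{28452}\right) \frac{2839}{634006} = - \frac{1070309072621}{18038738712}$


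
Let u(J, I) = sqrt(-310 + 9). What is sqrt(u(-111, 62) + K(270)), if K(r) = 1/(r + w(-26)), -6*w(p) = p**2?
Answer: sqrt(354 + 55696*I*sqrt(301))/236 ≈ 2.9458 + 2.9447*I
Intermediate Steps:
w(p) = -p**2/6
u(J, I) = I*sqrt(301) (u(J, I) = sqrt(-301) = I*sqrt(301))
K(r) = 1/(-338/3 + r) (K(r) = 1/(r - 1/6*(-26)**2) = 1/(r - 1/6*676) = 1/(r - 338/3) = 1/(-338/3 + r))
sqrt(u(-111, 62) + K(270)) = sqrt(I*sqrt(301) + 3/(-338 + 3*270)) = sqrt(I*sqrt(301) + 3/(-338 + 810)) = sqrt(I*sqrt(301) + 3/472) = sqrt(3/472 + I*sqrt(301))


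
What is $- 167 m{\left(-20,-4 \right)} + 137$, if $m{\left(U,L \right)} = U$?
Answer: $3477$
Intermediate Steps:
$- 167 m{\left(-20,-4 \right)} + 137 = \left(-167\right) \left(-20\right) + 137 = 3340 + 137 = 3477$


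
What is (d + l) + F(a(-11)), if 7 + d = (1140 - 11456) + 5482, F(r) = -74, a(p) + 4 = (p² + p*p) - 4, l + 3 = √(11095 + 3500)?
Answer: -4918 + √14595 ≈ -4797.2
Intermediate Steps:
l = -3 + √14595 (l = -3 + √(11095 + 3500) = -3 + √14595 ≈ 117.81)
a(p) = -8 + 2*p² (a(p) = -4 + ((p² + p*p) - 4) = -4 + ((p² + p²) - 4) = -4 + (2*p² - 4) = -4 + (-4 + 2*p²) = -8 + 2*p²)
d = -4841 (d = -7 + ((1140 - 11456) + 5482) = -7 + (-10316 + 5482) = -7 - 4834 = -4841)
(d + l) + F(a(-11)) = (-4841 + (-3 + √14595)) - 74 = (-4844 + √14595) - 74 = -4918 + √14595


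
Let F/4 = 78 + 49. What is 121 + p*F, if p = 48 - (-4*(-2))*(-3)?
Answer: 36697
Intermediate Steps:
F = 508 (F = 4*(78 + 49) = 4*127 = 508)
p = 72 (p = 48 - 8*(-3) = 48 - 1*(-24) = 48 + 24 = 72)
121 + p*F = 121 + 72*508 = 121 + 36576 = 36697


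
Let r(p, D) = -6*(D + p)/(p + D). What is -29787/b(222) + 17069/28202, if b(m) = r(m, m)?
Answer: 70012949/14101 ≈ 4965.1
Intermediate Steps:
r(p, D) = -6 (r(p, D) = -6/((D + p)/(D + p)) = -6/1 = -6*1 = -6)
b(m) = -6
-29787/b(222) + 17069/28202 = -29787/(-6) + 17069/28202 = -29787*(-⅙) + 17069*(1/28202) = 9929/2 + 17069/28202 = 70012949/14101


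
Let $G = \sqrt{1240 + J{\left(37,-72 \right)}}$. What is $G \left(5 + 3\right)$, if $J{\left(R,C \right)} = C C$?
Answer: $16 \sqrt{1606} \approx 641.2$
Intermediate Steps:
$J{\left(R,C \right)} = C^{2}$
$G = 2 \sqrt{1606}$ ($G = \sqrt{1240 + \left(-72\right)^{2}} = \sqrt{1240 + 5184} = \sqrt{6424} = 2 \sqrt{1606} \approx 80.15$)
$G \left(5 + 3\right) = 2 \sqrt{1606} \left(5 + 3\right) = 2 \sqrt{1606} \cdot 8 = 16 \sqrt{1606}$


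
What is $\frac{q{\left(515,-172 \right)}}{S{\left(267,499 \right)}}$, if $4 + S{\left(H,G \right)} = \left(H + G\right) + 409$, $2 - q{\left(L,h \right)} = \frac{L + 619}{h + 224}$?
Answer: $- \frac{515}{30446} \approx -0.016915$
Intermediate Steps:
$q{\left(L,h \right)} = 2 - \frac{619 + L}{224 + h}$ ($q{\left(L,h \right)} = 2 - \frac{L + 619}{h + 224} = 2 - \frac{619 + L}{224 + h}$)
$S{\left(H,G \right)} = 405 + G + H$ ($S{\left(H,G \right)} = -4 + \left(\left(H + G\right) + 409\right) = -4 + \left(\left(G + H\right) + 409\right) = -4 + \left(409 + G + H\right) = 405 + G + H$)
$\frac{q{\left(515,-172 \right)}}{S{\left(267,499 \right)}} = \frac{\frac{1}{224 - 172} \left(-171 - 515 + 2 \left(-172\right)\right)}{405 + 499 + 267} = \frac{\frac{1}{52} \left(-171 - 515 - 344\right)}{1171} = \frac{1}{52} \left(-1030\right) \frac{1}{1171} = \left(- \frac{515}{26}\right) \frac{1}{1171} = - \frac{515}{30446}$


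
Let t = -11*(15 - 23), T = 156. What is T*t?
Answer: 13728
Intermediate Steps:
t = 88 (t = -11*(-8) = 88)
T*t = 156*88 = 13728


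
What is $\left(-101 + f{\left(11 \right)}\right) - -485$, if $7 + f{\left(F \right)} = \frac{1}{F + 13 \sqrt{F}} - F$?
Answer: $\frac{57827}{158} + \frac{13 \sqrt{11}}{1738} \approx 366.02$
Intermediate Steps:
$f{\left(F \right)} = -7 + \frac{1}{F + 13 \sqrt{F}} - F$ ($f{\left(F \right)} = -7 - \left(F - \frac{1}{F + 13 \sqrt{F}}\right) = -7 + \frac{1}{F + 13 \sqrt{F}} - F$)
$\left(-101 + f{\left(11 \right)}\right) - -485 = \left(-101 + \frac{1 - 11^{2} - 91 \sqrt{11} - 13 \cdot 11^{\frac{3}{2}} - 77}{11 + 13 \sqrt{11}}\right) - -485 = \left(-101 + \frac{1 - 121 - 91 \sqrt{11} - 13 \cdot 11 \sqrt{11} - 77}{11 + 13 \sqrt{11}}\right) + 485 = \left(-101 + \frac{1 - 121 - 91 \sqrt{11} - 143 \sqrt{11} - 77}{11 + 13 \sqrt{11}}\right) + 485 = \left(-101 + \frac{-197 - 234 \sqrt{11}}{11 + 13 \sqrt{11}}\right) + 485 = 384 + \frac{-197 - 234 \sqrt{11}}{11 + 13 \sqrt{11}}$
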